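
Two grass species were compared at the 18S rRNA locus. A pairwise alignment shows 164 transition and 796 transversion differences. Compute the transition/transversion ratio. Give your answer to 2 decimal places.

0.21

R = 164/796 = 0.206030… ≈ 0.21 (to 2 d.p.).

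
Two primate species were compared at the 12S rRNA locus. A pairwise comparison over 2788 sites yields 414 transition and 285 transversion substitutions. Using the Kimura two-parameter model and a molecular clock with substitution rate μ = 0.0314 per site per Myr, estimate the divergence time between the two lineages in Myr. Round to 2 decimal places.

P = 414/2788 ≈ 0.148494 and Q = 285/2788 ≈ 0.102224.
Under the Kimura two-parameter model, d = −½ ln(1 − 2P − Q) − ¼ ln(1 − 2Q).
1 − 2P − Q = 0.600788, giving −½ ln(0.600788) = 0.254757.
1 − 2Q = 0.795552, giving −¼ ln(0.795552) = 0.057180.
d = 0.254757 + 0.057180 = 0.311937.
Under a molecular clock d = 2μt, so t = d/(2μ) = 0.311937 / (2 × 0.0314) = 4.97 Myr.

4.97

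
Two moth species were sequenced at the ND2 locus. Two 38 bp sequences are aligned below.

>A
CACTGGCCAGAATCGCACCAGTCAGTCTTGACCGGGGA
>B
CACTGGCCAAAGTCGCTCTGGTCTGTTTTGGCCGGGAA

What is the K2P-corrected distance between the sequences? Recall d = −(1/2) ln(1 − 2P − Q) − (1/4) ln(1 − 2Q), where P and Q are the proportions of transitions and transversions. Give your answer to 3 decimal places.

Of 38 sites, 7 differences are transitions and 2 are transversions, so P = 7/38 ≈ 0.184211 and Q = 2/38 ≈ 0.052632.
Under the Kimura two-parameter model, d = −½ ln(1 − 2P − Q) − ¼ ln(1 − 2Q).
1 − 2P − Q = 0.578946, giving −½ ln(0.578946) = 0.273273.
1 − 2Q = 0.894736, giving −¼ ln(0.894736) = 0.027807.
d = 0.273273 + 0.027807 = 0.301080.

0.301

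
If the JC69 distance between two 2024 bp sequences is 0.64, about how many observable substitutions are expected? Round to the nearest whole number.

871

Invert JC69: p = (3/4)(1 − e^(−4d/3)) = 0.75 × (1 − e^(-0.853333)) = 0.75 × (1 − 0.425993) = 0.430505.
Expected differing sites = pL ≈ 0.430505 × 2024 = 871.34212 ≈ 871.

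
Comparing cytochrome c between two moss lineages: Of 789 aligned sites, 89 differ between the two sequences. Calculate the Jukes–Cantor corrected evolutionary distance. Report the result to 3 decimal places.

p = 89/789 ≈ 0.112801.
d = −(3/4) ln(1 − 4p/3) = −0.75 ln(1 − 0.150401) = −0.75 ln(0.849599)
  = −0.75 × (-0.162991) = 0.122243 substitutions/site.

0.122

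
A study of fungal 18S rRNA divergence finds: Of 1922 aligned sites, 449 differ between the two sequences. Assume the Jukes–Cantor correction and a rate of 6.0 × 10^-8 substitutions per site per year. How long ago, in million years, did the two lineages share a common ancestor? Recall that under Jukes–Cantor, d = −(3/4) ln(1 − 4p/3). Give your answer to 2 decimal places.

p = 449/1922 ≈ 0.233611.
d = −(3/4) ln(1 − 4p/3) = −0.75 ln(1 − 0.311481) = −0.75 ln(0.688519)
  = −0.75 × (-0.373212) = 0.279909 substitutions/site.
Under a molecular clock d = 2μt, so t = d/(2μ) = 0.279909 / (2 × 6.0 × 10^-8) = 2.33 million years.

2.33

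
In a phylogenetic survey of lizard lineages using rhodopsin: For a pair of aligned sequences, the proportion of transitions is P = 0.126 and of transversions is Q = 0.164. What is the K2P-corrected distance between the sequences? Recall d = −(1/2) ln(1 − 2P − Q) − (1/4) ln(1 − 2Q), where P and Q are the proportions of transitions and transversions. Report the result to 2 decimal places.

Under the Kimura two-parameter model, d = −½ ln(1 − 2P − Q) − ¼ ln(1 − 2Q).
1 − 2P − Q = 0.584, giving −½ ln(0.584) = 0.268927.
1 − 2Q = 0.672, giving −¼ ln(0.672) = 0.099374.
d = 0.268927 + 0.099374 = 0.368301.

0.37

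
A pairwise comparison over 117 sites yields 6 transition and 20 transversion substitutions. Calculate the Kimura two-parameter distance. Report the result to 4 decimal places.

0.2644

P = 6/117 ≈ 0.051282 and Q = 20/117 ≈ 0.17094.
Under the Kimura two-parameter model, d = −½ ln(1 − 2P − Q) − ¼ ln(1 − 2Q).
1 − 2P − Q = 0.726496, giving −½ ln(0.726496) = 0.159761.
1 − 2Q = 0.65812, giving −¼ ln(0.65812) = 0.104592.
d = 0.159761 + 0.104592 = 0.264353.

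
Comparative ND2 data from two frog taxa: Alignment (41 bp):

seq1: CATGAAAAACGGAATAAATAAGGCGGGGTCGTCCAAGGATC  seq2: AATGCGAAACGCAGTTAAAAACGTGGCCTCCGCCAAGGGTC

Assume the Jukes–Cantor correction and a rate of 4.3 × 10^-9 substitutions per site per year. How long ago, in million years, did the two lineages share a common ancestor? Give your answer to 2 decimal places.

The sequences differ at 14 of 41 sites, so p = 14/41 ≈ 0.341463.
d = −(3/4) ln(1 − 4p/3) = −0.75 ln(1 − 0.455284) = −0.75 ln(0.544716)
  = −0.75 × (-0.607491) = 0.455618 substitutions/site.
Under a molecular clock d = 2μt, so t = d/(2μ) = 0.455618 / (2 × 4.3 × 10^-9) = 52.98 million years.

52.98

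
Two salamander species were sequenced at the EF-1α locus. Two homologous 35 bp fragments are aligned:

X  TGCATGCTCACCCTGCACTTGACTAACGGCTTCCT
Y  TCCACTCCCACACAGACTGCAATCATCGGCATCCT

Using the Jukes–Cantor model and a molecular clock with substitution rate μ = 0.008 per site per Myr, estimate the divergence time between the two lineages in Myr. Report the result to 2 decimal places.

The sequences differ at 16 of 35 sites, so p = 16/35 ≈ 0.457143.
d = −(3/4) ln(1 − 4p/3) = −0.75 ln(1 − 0.609524) = −0.75 ln(0.390476)
  = −0.75 × (-0.940389) = 0.705292 substitutions/site.
Under a molecular clock d = 2μt, so t = d/(2μ) = 0.705292 / (2 × 0.008) = 44.08 Myr.

44.08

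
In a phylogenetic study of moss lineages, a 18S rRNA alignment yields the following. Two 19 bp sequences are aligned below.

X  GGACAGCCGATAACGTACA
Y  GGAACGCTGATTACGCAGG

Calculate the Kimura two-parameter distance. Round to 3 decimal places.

0.510

Of 19 sites, 3 differences are transitions and 4 are transversions, so P = 3/19 ≈ 0.157895 and Q = 4/19 ≈ 0.210526.
Under the Kimura two-parameter model, d = −½ ln(1 − 2P − Q) − ¼ ln(1 − 2Q).
1 − 2P − Q = 0.473684, giving −½ ln(0.473684) = 0.373607.
1 − 2Q = 0.578948, giving −¼ ln(0.578948) = 0.136636.
d = 0.373607 + 0.136636 = 0.510243.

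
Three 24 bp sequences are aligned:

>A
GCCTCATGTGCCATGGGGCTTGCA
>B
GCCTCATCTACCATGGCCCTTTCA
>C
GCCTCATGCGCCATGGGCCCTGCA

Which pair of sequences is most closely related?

A–B: 5/24 differ, p = 0.208, d = 0.244.
A–C: 3/24 differ, p = 0.125, d = 0.137.
B–C: 6/24 differ, p = 0.250, d = 0.304.
The smallest distance is between A and C.

A and C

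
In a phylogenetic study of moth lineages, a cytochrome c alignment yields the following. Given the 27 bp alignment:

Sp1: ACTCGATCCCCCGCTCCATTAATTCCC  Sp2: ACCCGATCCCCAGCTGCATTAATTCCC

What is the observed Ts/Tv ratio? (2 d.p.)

Transitions are A↔G and C↔T; transversions are all other mismatches.
Transitions: 1. Transversions: 2.
R = 1/2 = 0.50.

0.50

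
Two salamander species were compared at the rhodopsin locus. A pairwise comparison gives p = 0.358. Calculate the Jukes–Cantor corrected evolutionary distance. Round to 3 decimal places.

0.487

d = −(3/4) ln(1 − 4p/3) = −0.75 ln(1 − 0.477333) = −0.75 ln(0.522667)
  = −0.75 × (-0.648811) = 0.486608 substitutions/site.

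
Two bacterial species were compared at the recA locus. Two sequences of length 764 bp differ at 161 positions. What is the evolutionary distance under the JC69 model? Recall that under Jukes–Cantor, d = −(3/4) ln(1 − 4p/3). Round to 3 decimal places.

p = 161/764 ≈ 0.210733.
d = −(3/4) ln(1 − 4p/3) = −0.75 ln(1 − 0.280977) = −0.75 ln(0.719023)
  = −0.75 × (-0.329862) = 0.247397 substitutions/site.

0.247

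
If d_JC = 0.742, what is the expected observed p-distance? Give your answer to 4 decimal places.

p = (3/4)(1 − e^(−4d/3)) = 0.75 × (1 − e^(-0.989333)) = 0.75 × (1 − 0.371825) = 0.471131.

0.4711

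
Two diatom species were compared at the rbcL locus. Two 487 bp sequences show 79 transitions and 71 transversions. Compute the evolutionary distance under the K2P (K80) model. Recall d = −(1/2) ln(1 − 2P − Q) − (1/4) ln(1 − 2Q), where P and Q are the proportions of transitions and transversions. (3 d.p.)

P = 79/487 ≈ 0.162218 and Q = 71/487 ≈ 0.145791.
Under the Kimura two-parameter model, d = −½ ln(1 − 2P − Q) − ¼ ln(1 − 2Q).
1 − 2P − Q = 0.529773, giving −½ ln(0.529773) = 0.317653.
1 − 2Q = 0.708418, giving −¼ ln(0.708418) = 0.086180.
d = 0.317653 + 0.086180 = 0.403833.

0.404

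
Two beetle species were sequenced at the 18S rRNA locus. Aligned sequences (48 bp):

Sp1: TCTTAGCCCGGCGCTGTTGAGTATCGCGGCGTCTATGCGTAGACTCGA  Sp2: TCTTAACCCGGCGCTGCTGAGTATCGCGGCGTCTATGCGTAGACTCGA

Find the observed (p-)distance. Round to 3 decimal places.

0.042

The sequences differ at 2 of 48 positions (sites 6, 17).
p = 2/48 = 0.041666… ≈ 0.042 (to 3 d.p.).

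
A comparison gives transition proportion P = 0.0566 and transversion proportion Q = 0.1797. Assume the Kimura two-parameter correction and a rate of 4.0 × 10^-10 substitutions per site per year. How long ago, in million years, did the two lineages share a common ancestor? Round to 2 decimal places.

Under the Kimura two-parameter model, d = −½ ln(1 − 2P − Q) − ¼ ln(1 − 2Q).
1 − 2P − Q = 0.7071, giving −½ ln(0.7071) = 0.173292.
1 − 2Q = 0.6406, giving −¼ ln(0.6406) = 0.111338.
d = 0.173292 + 0.111338 = 0.284630.
Under a molecular clock d = 2μt, so t = d/(2μ) = 0.284630 / (2 × 4.0 × 10^-10) = 355.79 million years.

355.79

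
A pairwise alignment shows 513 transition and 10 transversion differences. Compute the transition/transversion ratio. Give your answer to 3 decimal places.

R = 513/10 = 51.300.

51.300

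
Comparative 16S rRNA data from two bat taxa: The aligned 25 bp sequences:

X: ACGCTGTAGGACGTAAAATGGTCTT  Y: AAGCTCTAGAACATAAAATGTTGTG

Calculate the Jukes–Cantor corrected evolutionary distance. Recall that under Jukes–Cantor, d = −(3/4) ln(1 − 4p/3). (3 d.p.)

0.351

The sequences differ at 7 of 25 sites (2, 6, 10, 13, 21, 23, 25), so p = 7/25 = 0.28.
d = −(3/4) ln(1 − 4p/3) = −0.75 ln(1 − 0.373333) = −0.75 ln(0.626667)
  = −0.75 × (-0.467340) = 0.350505 substitutions/site.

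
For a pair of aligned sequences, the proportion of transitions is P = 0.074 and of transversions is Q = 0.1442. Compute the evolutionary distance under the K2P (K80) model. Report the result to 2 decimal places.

Under the Kimura two-parameter model, d = −½ ln(1 − 2P − Q) − ¼ ln(1 − 2Q).
1 − 2P − Q = 0.7078, giving −½ ln(0.7078) = 0.172797.
1 − 2Q = 0.7116, giving −¼ ln(0.7116) = 0.085060.
d = 0.172797 + 0.085060 = 0.257857.

0.26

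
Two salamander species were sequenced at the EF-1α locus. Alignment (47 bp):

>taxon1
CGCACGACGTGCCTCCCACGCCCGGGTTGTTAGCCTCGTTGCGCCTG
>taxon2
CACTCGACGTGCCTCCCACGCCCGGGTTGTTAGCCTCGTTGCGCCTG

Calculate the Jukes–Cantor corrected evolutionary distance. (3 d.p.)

0.044

The sequences differ at 2 of 47 sites (2, 4), so p = 2/47 ≈ 0.042553.
d = −(3/4) ln(1 − 4p/3) = −0.75 ln(1 − 0.056737) = −0.75 ln(0.943263)
  = −0.75 × (-0.058410) = 0.043808 substitutions/site.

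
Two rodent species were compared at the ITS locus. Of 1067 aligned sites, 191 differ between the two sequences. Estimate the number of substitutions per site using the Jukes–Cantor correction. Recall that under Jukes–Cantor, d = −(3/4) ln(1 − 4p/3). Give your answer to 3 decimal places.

0.205

p = 191/1067 ≈ 0.179007.
d = −(3/4) ln(1 − 4p/3) = −0.75 ln(1 − 0.238676) = −0.75 ln(0.761324)
  = −0.75 × (-0.272696) = 0.204522 substitutions/site.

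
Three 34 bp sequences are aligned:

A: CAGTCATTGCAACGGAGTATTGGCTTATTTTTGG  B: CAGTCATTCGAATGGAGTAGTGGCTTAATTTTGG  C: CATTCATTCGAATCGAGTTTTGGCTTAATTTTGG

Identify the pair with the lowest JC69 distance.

B and C

A–B: 5/34 differ, p = 0.147, d = 0.164.
A–C: 7/34 differ, p = 0.206, d = 0.241.
B–C: 4/34 differ, p = 0.118, d = 0.128.
The smallest distance is between B and C.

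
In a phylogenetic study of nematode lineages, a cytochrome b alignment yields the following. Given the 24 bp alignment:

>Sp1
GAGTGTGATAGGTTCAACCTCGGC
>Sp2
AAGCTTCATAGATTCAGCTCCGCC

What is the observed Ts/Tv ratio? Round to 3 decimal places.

2.000

Transitions are A↔G and C↔T; transversions are all other mismatches.
Transitions: 6. Transversions: 3.
R = 6/3 = 2.000.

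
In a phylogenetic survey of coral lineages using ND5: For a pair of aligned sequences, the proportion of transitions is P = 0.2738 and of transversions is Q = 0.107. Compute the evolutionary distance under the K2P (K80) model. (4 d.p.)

0.5917

Under the Kimura two-parameter model, d = −½ ln(1 − 2P − Q) − ¼ ln(1 − 2Q).
1 − 2P − Q = 0.3454, giving −½ ln(0.3454) = 0.531526.
1 − 2Q = 0.786, giving −¼ ln(0.786) = 0.060200.
d = 0.531526 + 0.060200 = 0.591726.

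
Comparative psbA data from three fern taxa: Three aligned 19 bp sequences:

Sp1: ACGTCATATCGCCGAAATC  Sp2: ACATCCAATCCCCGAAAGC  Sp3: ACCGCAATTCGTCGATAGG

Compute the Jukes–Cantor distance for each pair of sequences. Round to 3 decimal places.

d(Sp1,Sp2) = 0.324, d(Sp1,Sp3) = 0.618, d(Sp2,Sp3) = 0.618

Sp1–Sp2: 5/19 sites differ → p ≈ 0.263158, d = −0.75 ln(1 − 0.350877) = 0.324100 ≈ 0.324.
Sp1–Sp3: 8/19 sites differ → p ≈ 0.421053, d = −0.75 ln(1 − 0.561404) = 0.618132 ≈ 0.618.
Sp2–Sp3: 8/19 sites differ → p ≈ 0.421053, d = −0.75 ln(1 − 0.561404) = 0.618132 ≈ 0.618.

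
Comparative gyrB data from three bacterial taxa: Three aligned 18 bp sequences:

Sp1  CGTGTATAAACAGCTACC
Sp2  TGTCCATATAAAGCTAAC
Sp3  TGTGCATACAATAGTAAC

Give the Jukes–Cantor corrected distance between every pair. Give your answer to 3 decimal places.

d(Sp1,Sp2) = 0.441, d(Sp1,Sp3) = 0.673, d(Sp2,Sp3) = 0.347

Sp1–Sp2: 6/18 sites differ → p ≈ 0.333333, d = −0.75 ln(1 − 0.444444) = 0.440839 ≈ 0.441.
Sp1–Sp3: 8/18 sites differ → p ≈ 0.444444, d = −0.75 ln(1 − 0.592592) = 0.673455 ≈ 0.673.
Sp2–Sp3: 5/18 sites differ → p ≈ 0.277778, d = −0.75 ln(1 − 0.370371) = 0.346968 ≈ 0.347.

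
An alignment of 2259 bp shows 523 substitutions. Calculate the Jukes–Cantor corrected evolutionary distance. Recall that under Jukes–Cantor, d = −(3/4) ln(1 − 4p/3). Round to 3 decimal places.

p = 523/2259 ≈ 0.231518.
d = −(3/4) ln(1 − 4p/3) = −0.75 ln(1 − 0.308691) = −0.75 ln(0.691309)
  = −0.75 × (-0.369168) = 0.276876 substitutions/site.

0.277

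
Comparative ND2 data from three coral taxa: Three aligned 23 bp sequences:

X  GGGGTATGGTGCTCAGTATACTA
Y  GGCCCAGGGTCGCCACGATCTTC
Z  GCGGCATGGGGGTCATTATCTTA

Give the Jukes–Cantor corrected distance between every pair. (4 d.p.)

X–Y: 12/23 sites differ → p ≈ 0.521739, d = −0.75 ln(1 − 0.695652) = 0.892188 ≈ 0.8922.
X–Z: 7/23 sites differ → p ≈ 0.304348, d = −0.75 ln(1 − 0.405797) = 0.390401 ≈ 0.3904.
Y–Z: 10/23 sites differ → p ≈ 0.434783, d = −0.75 ln(1 − 0.579711) = 0.650110 ≈ 0.6501.

d(X,Y) = 0.8922, d(X,Z) = 0.3904, d(Y,Z) = 0.6501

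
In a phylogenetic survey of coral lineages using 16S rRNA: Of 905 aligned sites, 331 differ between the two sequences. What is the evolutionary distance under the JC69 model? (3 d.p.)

0.502

p = 331/905 ≈ 0.365746.
d = −(3/4) ln(1 − 4p/3) = −0.75 ln(1 − 0.487661) = −0.75 ln(0.512339)
  = −0.75 × (-0.668769) = 0.501577 substitutions/site.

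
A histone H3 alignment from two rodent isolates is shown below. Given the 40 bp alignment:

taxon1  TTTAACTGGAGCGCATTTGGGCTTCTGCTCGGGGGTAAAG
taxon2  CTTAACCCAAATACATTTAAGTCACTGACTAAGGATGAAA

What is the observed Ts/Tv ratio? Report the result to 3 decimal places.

Transitions are A↔G and C↔T; transversions are all other mismatches.
Transitions: 17. Transversions: 3.
R = 17/3 = 5.666666… ≈ 5.667 (to 3 d.p.).

5.667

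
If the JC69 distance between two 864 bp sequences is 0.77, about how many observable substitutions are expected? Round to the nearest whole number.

416

Invert JC69: p = (3/4)(1 − e^(−4d/3)) = 0.75 × (1 − e^(-1.026667)) = 0.75 × (1 − 0.358199) = 0.481351.
Expected differing sites = pL ≈ 0.481351 × 864 = 415.887264 ≈ 416.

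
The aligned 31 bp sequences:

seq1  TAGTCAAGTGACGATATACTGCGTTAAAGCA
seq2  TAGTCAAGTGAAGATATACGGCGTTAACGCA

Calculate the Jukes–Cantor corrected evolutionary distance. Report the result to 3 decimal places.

0.104

The sequences differ at 3 of 31 sites (12, 20, 28), so p = 3/31 ≈ 0.096774.
d = −(3/4) ln(1 − 4p/3) = −0.75 ln(1 − 0.129032) = −0.75 ln(0.870968)
  = −0.75 × (-0.138150) = 0.103613 substitutions/site.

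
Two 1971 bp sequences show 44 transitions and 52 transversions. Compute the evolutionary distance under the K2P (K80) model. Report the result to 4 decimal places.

P = 44/1971 ≈ 0.022324 and Q = 52/1971 ≈ 0.026383.
Under the Kimura two-parameter model, d = −½ ln(1 − 2P − Q) − ¼ ln(1 − 2Q).
1 − 2P − Q = 0.928969, giving −½ ln(0.928969) = 0.036840.
1 − 2Q = 0.947234, giving −¼ ln(0.947234) = 0.013552.
d = 0.036840 + 0.013552 = 0.050392.

0.0504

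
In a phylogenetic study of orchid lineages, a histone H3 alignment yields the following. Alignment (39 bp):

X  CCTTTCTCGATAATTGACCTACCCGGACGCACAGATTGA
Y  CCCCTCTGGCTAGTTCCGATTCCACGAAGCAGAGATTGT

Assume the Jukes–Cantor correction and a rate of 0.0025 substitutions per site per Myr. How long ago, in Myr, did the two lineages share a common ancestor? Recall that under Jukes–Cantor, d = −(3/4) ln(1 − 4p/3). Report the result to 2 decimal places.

The sequences differ at 15 of 39 sites, so p = 15/39 ≈ 0.384615.
d = −(3/4) ln(1 − 4p/3) = −0.75 ln(1 − 0.51282) = −0.75 ln(0.48718)
  = −0.75 × (-0.719122) = 0.539342 substitutions/site.
Under a molecular clock d = 2μt, so t = d/(2μ) = 0.539342 / (2 × 0.0025) = 107.87 Myr.

107.87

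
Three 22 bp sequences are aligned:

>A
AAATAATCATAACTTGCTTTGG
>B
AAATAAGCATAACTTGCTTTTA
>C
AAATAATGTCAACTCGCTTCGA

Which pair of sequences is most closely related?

A and B

A–B: 3/22 differ, p = 0.136, d = 0.151.
A–C: 6/22 differ, p = 0.273, d = 0.339.
B–C: 7/22 differ, p = 0.318, d = 0.414.
The smallest distance is between A and B.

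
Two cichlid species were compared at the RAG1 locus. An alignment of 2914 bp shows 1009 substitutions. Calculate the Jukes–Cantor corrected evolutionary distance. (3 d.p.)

0.464

p = 1009/2914 ≈ 0.346259.
d = −(3/4) ln(1 − 4p/3) = −0.75 ln(1 − 0.461679) = −0.75 ln(0.538321)
  = −0.75 × (-0.619300) = 0.464475 substitutions/site.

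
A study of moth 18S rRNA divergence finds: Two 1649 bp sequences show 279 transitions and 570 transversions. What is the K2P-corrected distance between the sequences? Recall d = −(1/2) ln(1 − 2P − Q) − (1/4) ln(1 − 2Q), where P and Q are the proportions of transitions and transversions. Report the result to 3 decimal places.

0.870

P = 279/1649 ≈ 0.169193 and Q = 570/1649 ≈ 0.345664.
Under the Kimura two-parameter model, d = −½ ln(1 − 2P − Q) − ¼ ln(1 − 2Q).
1 − 2P − Q = 0.31595, giving −½ ln(0.31595) = 0.576086.
1 − 2Q = 0.308672, giving −¼ ln(0.308672) = 0.293869.
d = 0.576086 + 0.293869 = 0.869955.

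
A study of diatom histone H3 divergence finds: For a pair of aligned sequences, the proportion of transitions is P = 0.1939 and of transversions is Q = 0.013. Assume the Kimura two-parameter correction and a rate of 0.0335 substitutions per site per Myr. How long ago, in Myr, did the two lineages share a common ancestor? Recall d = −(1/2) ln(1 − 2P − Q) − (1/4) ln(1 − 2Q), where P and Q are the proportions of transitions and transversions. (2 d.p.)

Under the Kimura two-parameter model, d = −½ ln(1 − 2P − Q) − ¼ ln(1 − 2Q).
1 − 2P − Q = 0.5992, giving −½ ln(0.5992) = 0.256080.
1 − 2Q = 0.974, giving −¼ ln(0.974) = 0.006586.
d = 0.256080 + 0.006586 = 0.262666.
Under a molecular clock d = 2μt, so t = d/(2μ) = 0.262666 / (2 × 0.0335) = 3.92 Myr.

3.92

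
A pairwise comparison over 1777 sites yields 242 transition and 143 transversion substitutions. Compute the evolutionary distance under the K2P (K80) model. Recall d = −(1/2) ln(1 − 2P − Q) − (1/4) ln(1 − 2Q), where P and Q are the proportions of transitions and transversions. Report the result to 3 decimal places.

0.261

P = 242/1777 ≈ 0.136185 and Q = 143/1777 ≈ 0.080473.
Under the Kimura two-parameter model, d = −½ ln(1 − 2P − Q) − ¼ ln(1 − 2Q).
1 − 2P − Q = 0.647157, giving −½ ln(0.647157) = 0.217583.
1 − 2Q = 0.839054, giving −¼ ln(0.839054) = 0.043870.
d = 0.217583 + 0.043870 = 0.261453.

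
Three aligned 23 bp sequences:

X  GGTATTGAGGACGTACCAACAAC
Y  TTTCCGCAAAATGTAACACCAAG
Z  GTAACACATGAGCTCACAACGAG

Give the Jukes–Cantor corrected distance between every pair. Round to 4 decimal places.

X–Y: 12/23 sites differ → p ≈ 0.521739, d = −0.75 ln(1 − 0.695652) = 0.892188 ≈ 0.8922.
X–Z: 12/23 sites differ → p ≈ 0.521739, d = −0.75 ln(1 − 0.695652) = 0.892188 ≈ 0.8922.
Y–Z: 11/23 sites differ → p ≈ 0.478261, d = −0.75 ln(1 − 0.637681) = 0.761423 ≈ 0.7614.

d(X,Y) = 0.8922, d(X,Z) = 0.8922, d(Y,Z) = 0.7614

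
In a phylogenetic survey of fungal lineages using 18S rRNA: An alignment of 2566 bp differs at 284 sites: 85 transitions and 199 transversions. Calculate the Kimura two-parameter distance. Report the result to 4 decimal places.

0.1198

P = 85/2566 ≈ 0.033125 and Q = 199/2566 ≈ 0.077553.
Under the Kimura two-parameter model, d = −½ ln(1 − 2P − Q) − ¼ ln(1 − 2Q).
1 − 2P − Q = 0.856197, giving −½ ln(0.856197) = 0.077627.
1 − 2Q = 0.844894, giving −¼ ln(0.844894) = 0.042136.
d = 0.077627 + 0.042136 = 0.119763.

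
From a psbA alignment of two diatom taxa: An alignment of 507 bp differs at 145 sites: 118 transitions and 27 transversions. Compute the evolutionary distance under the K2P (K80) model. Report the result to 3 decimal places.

P = 118/507 ≈ 0.232742 and Q = 27/507 ≈ 0.053254.
Under the Kimura two-parameter model, d = −½ ln(1 − 2P − Q) − ¼ ln(1 − 2Q).
1 − 2P − Q = 0.481262, giving −½ ln(0.481262) = 0.365672.
1 − 2Q = 0.893492, giving −¼ ln(0.893492) = 0.028154.
d = 0.365672 + 0.028154 = 0.393826.

0.394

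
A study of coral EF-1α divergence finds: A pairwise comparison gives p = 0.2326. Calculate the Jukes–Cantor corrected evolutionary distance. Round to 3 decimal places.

0.278

d = −(3/4) ln(1 − 4p/3) = −0.75 ln(1 − 0.310133) = −0.75 ln(0.689867)
  = −0.75 × (-0.371256) = 0.278442 substitutions/site.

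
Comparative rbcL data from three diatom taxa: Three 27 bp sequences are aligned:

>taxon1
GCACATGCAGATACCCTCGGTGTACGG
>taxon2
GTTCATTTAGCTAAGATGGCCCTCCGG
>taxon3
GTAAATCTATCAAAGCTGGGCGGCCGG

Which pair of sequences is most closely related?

taxon1–taxon2: 13/27 differ, p = 0.481, d = 0.770.
taxon1–taxon3: 13/27 differ, p = 0.481, d = 0.770.
taxon2–taxon3: 9/27 differ, p = 0.333, d = 0.441.
The smallest distance is between taxon2 and taxon3.

taxon2 and taxon3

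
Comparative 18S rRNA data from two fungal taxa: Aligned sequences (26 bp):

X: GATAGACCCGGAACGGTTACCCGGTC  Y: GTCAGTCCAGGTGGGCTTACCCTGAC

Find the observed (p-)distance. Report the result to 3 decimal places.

0.385

The sequences differ at 10 of 26 positions (sites 2, 3, 6, 9, 12, 13, 14, 16, 23, 25).
p = 10/26 = 0.384615… ≈ 0.385 (to 3 d.p.).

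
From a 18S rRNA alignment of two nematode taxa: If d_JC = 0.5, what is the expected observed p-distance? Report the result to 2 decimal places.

p = (3/4)(1 − e^(−4d/3)) = 0.75 × (1 − e^(-0.666667)) = 0.75 × (1 − 0.513417) = 0.364937.

0.36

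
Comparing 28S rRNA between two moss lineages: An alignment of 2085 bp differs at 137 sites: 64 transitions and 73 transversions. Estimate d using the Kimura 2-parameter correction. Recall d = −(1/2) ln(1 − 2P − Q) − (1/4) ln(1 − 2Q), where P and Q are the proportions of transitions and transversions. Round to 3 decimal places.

P = 64/2085 ≈ 0.030695 and Q = 73/2085 ≈ 0.035012.
Under the Kimura two-parameter model, d = −½ ln(1 − 2P − Q) − ¼ ln(1 − 2Q).
1 − 2P − Q = 0.903598, giving −½ ln(0.903598) = 0.050685.
1 − 2Q = 0.929976, giving −¼ ln(0.929976) = 0.018149.
d = 0.050685 + 0.018149 = 0.068834.

0.069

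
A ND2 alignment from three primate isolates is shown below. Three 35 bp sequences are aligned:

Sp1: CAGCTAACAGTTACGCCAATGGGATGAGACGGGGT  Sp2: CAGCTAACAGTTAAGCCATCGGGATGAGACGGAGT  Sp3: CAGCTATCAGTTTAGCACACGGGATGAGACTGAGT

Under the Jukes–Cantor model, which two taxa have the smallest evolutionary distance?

Sp1 and Sp2

Sp1–Sp2: 4/35 differ, p = 0.114, d = 0.124.
Sp1–Sp3: 8/35 differ, p = 0.229, d = 0.273.
Sp2–Sp3: 6/35 differ, p = 0.171, d = 0.195.
The smallest distance is between Sp1 and Sp2.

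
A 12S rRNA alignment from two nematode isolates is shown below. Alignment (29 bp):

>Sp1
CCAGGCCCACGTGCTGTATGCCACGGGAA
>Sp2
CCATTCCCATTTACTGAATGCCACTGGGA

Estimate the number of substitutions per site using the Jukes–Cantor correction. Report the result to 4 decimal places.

0.3439

The sequences differ at 8 of 29 sites (4, 5, 10, 11, 13, 17, 25, 28), so p = 8/29 ≈ 0.275862.
d = −(3/4) ln(1 − 4p/3) = −0.75 ln(1 − 0.367816) = −0.75 ln(0.632184)
  = −0.75 × (-0.458575) = 0.343931 substitutions/site.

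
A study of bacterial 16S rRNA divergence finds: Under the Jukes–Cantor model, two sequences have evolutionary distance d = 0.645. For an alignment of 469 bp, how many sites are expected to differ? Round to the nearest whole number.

Invert JC69: p = (3/4)(1 − e^(−4d/3)) = 0.75 × (1 − e^(-0.86)) = 0.75 × (1 − 0.423162) = 0.432629.
Expected differing sites = pL ≈ 0.432629 × 469 = 202.903001 ≈ 203.

203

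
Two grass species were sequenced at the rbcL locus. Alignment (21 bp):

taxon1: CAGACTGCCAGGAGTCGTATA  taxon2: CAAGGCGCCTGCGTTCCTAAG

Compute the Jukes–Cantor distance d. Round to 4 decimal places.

0.8990

The sequences differ at 11 of 21 sites, so p = 11/21 ≈ 0.52381.
d = −(3/4) ln(1 − 4p/3) = −0.75 ln(1 − 0.698413) = −0.75 ln(0.301587)
  = −0.75 × (-1.198697) = 0.899023 substitutions/site.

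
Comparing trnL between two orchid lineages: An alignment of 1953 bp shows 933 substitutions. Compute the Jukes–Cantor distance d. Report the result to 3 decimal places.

0.760

p = 933/1953 ≈ 0.477727.
d = −(3/4) ln(1 − 4p/3) = −0.75 ln(1 − 0.636969) = −0.75 ln(0.363031)
  = −0.75 × (-1.013267) = 0.759950 substitutions/site.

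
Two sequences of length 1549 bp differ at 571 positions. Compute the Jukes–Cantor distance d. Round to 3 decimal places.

p = 571/1549 ≈ 0.368625.
d = −(3/4) ln(1 − 4p/3) = −0.75 ln(1 − 0.4915) = −0.75 ln(0.5085)
  = −0.75 × (-0.676290) = 0.507218 substitutions/site.

0.507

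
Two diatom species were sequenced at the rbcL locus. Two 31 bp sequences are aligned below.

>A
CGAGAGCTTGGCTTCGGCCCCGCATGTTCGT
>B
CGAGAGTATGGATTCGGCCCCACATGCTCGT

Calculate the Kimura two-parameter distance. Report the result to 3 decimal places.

0.184

Of 31 sites, 3 differences are transitions and 2 are transversions, so P = 3/31 ≈ 0.096774 and Q = 2/31 ≈ 0.064516.
Under the Kimura two-parameter model, d = −½ ln(1 − 2P − Q) − ¼ ln(1 − 2Q).
1 − 2P − Q = 0.741936, giving −½ ln(0.741936) = 0.149246.
1 − 2Q = 0.870968, giving −¼ ln(0.870968) = 0.034538.
d = 0.149246 + 0.034538 = 0.183784.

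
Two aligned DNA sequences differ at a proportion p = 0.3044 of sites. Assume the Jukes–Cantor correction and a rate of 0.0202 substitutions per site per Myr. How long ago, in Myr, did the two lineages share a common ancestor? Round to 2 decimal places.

9.67

d = −(3/4) ln(1 − 4p/3) = −0.75 ln(1 − 0.405867) = −0.75 ln(0.594133)
  = −0.75 × (-0.520652) = 0.390489 substitutions/site.
Under a molecular clock d = 2μt, so t = d/(2μ) = 0.390489 / (2 × 0.0202) = 9.67 Myr.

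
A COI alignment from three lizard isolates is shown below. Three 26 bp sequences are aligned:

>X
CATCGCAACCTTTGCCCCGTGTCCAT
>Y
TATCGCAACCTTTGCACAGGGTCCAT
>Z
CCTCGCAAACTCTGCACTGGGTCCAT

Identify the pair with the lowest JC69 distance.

X and Y

X–Y: 4/26 differ, p = 0.154, d = 0.172.
X–Z: 6/26 differ, p = 0.231, d = 0.276.
Y–Z: 5/26 differ, p = 0.192, d = 0.222.
The smallest distance is between X and Y.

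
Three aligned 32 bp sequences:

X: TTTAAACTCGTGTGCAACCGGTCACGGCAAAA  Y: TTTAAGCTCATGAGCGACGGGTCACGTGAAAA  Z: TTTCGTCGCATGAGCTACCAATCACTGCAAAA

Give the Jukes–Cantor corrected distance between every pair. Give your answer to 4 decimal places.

d(X,Y) = 0.2586, d(X,Z) = 0.4042, d(Y,Z) = 0.4598

X–Y: 7/32 sites differ → p = 0.21875, d = −0.75 ln(1 − 0.291667) = 0.258631 ≈ 0.2586.
X–Z: 10/32 sites differ → p = 0.3125, d = −0.75 ln(1 − 0.416667) = 0.404248 ≈ 0.4042.
Y–Z: 11/32 sites differ → p = 0.34375, d = −0.75 ln(1 − 0.458333) = 0.459828 ≈ 0.4598.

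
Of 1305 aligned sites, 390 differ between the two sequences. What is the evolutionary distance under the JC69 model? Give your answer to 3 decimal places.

p = 390/1305 ≈ 0.298851.
d = −(3/4) ln(1 − 4p/3) = −0.75 ln(1 − 0.398468) = −0.75 ln(0.601532)
  = −0.75 × (-0.508276) = 0.381207 substitutions/site.

0.381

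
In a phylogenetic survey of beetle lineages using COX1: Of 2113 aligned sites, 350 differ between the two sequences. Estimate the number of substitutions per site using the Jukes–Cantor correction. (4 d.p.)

0.1872

p = 350/2113 ≈ 0.165641.
d = −(3/4) ln(1 − 4p/3) = −0.75 ln(1 − 0.220855) = −0.75 ln(0.779145)
  = −0.75 × (-0.249558) = 0.187169 substitutions/site.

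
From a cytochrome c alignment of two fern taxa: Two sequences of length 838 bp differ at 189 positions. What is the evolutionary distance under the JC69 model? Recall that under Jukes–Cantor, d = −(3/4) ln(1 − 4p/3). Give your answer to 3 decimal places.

0.268

p = 189/838 ≈ 0.225537.
d = −(3/4) ln(1 − 4p/3) = −0.75 ln(1 − 0.300716) = −0.75 ln(0.699284)
  = −0.75 × (-0.357698) = 0.268274 substitutions/site.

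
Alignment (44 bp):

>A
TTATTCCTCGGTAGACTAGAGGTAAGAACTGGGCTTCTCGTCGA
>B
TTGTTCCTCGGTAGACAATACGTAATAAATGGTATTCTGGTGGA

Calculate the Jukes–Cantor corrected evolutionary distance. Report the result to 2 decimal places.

The sequences differ at 10 of 44 sites (3, 17, 19, 21, 26, 29, 33, 34, 39, 42), so p = 10/44 ≈ 0.227273.
d = −(3/4) ln(1 − 4p/3) = −0.75 ln(1 − 0.303031) = −0.75 ln(0.696969)
  = −0.75 × (-0.361014) = 0.270761 substitutions/site.

0.27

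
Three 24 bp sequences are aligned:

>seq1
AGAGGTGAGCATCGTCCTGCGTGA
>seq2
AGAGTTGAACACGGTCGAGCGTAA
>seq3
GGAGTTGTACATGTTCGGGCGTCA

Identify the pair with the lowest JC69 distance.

seq1–seq2: 7/24 differ, p = 0.292, d = 0.369.
seq1–seq3: 9/24 differ, p = 0.375, d = 0.520.
seq2–seq3: 6/24 differ, p = 0.250, d = 0.304.
The smallest distance is between seq2 and seq3.

seq2 and seq3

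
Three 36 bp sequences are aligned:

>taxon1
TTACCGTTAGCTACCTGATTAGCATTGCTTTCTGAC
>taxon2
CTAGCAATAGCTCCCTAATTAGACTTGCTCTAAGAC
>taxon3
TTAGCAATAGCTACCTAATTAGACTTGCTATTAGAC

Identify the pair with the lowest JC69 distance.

taxon1–taxon2: 11/36 differ, p = 0.306, d = 0.392.
taxon1–taxon3: 9/36 differ, p = 0.250, d = 0.304.
taxon2–taxon3: 4/36 differ, p = 0.111, d = 0.120.
The smallest distance is between taxon2 and taxon3.

taxon2 and taxon3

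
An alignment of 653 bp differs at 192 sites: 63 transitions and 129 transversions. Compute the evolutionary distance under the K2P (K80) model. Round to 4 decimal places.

P = 63/653 ≈ 0.096478 and Q = 129/653 ≈ 0.19755.
Under the Kimura two-parameter model, d = −½ ln(1 − 2P − Q) − ¼ ln(1 − 2Q).
1 − 2P − Q = 0.609494, giving −½ ln(0.609494) = 0.247563.
1 − 2Q = 0.6049, giving −¼ ln(0.6049) = 0.125673.
d = 0.247563 + 0.125673 = 0.373236.

0.3732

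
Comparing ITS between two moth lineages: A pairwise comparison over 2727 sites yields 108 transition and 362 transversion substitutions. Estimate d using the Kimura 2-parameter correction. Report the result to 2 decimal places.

P = 108/2727 ≈ 0.039604 and Q = 362/2727 ≈ 0.132747.
Under the Kimura two-parameter model, d = −½ ln(1 − 2P − Q) − ¼ ln(1 − 2Q).
1 − 2P − Q = 0.788045, giving −½ ln(0.788045) = 0.119100.
1 − 2Q = 0.734506, giving −¼ ln(0.734506) = 0.077139.
d = 0.119100 + 0.077139 = 0.196239.

0.20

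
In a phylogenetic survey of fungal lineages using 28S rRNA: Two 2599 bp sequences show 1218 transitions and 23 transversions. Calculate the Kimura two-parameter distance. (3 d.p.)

1.465

P = 1218/2599 ≈ 0.468642 and Q = 23/2599 ≈ 0.00885.
Under the Kimura two-parameter model, d = −½ ln(1 − 2P − Q) − ¼ ln(1 − 2Q).
1 − 2P − Q = 0.053866, giving −½ ln(0.053866) = 1.460628.
1 − 2Q = 0.9823, giving −¼ ln(0.9823) = 0.004465.
d = 1.460628 + 0.004465 = 1.465093.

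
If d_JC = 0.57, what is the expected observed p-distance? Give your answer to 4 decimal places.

p = (3/4)(1 − e^(−4d/3)) = 0.75 × (1 − e^(-0.76)) = 0.75 × (1 − 0.467666) = 0.399251.

0.3993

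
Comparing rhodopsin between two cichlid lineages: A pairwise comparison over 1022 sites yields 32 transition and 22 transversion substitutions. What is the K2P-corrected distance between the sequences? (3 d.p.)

P = 32/1022 ≈ 0.031311 and Q = 22/1022 ≈ 0.021526.
Under the Kimura two-parameter model, d = −½ ln(1 − 2P − Q) − ¼ ln(1 − 2Q).
1 − 2P − Q = 0.915852, giving −½ ln(0.915852) = 0.043950.
1 − 2Q = 0.956948, giving −¼ ln(0.956948) = 0.011002.
d = 0.043950 + 0.011002 = 0.054952.

0.055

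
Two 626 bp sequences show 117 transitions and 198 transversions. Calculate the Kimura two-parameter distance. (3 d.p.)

P = 117/626 ≈ 0.186901 and Q = 198/626 ≈ 0.316294.
Under the Kimura two-parameter model, d = −½ ln(1 − 2P − Q) − ¼ ln(1 − 2Q).
1 − 2P − Q = 0.309904, giving −½ ln(0.309904) = 0.585746.
1 − 2Q = 0.367412, giving −¼ ln(0.367412) = 0.250318.
d = 0.585746 + 0.250318 = 0.836064.

0.836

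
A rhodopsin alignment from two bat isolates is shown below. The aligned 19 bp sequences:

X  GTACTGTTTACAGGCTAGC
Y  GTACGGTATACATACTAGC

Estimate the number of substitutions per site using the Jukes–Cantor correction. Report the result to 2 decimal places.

The sequences differ at 4 of 19 sites (5, 8, 13, 14), so p = 4/19 ≈ 0.210526.
d = −(3/4) ln(1 − 4p/3) = −0.75 ln(1 − 0.280701) = −0.75 ln(0.719299)
  = −0.75 × (-0.329478) = 0.247109 substitutions/site.

0.25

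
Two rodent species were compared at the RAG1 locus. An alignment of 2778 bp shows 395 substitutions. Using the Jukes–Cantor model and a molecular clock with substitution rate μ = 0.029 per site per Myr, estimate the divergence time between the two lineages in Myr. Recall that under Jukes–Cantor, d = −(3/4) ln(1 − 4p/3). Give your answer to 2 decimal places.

2.72

p = 395/2778 ≈ 0.142189.
d = −(3/4) ln(1 − 4p/3) = −0.75 ln(1 − 0.189585) = −0.75 ln(0.810415)
  = −0.75 × (-0.210209) = 0.157657 substitutions/site.
Under a molecular clock d = 2μt, so t = d/(2μ) = 0.157657 / (2 × 0.029) = 2.72 Myr.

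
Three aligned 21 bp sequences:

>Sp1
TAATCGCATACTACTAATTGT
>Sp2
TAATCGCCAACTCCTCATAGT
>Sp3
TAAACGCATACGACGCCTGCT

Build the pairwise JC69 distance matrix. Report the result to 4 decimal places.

Sp1–Sp2: 5/21 sites differ → p ≈ 0.238095, d = −0.75 ln(1 − 0.31746) = 0.286451 ≈ 0.2865.
Sp1–Sp3: 7/21 sites differ → p ≈ 0.333333, d = −0.75 ln(1 − 0.444444) = 0.440839 ≈ 0.4408.
Sp2–Sp3: 9/21 sites differ → p ≈ 0.428571, d = −0.75 ln(1 − 0.571428) = 0.635472 ≈ 0.6355.

d(Sp1,Sp2) = 0.2865, d(Sp1,Sp3) = 0.4408, d(Sp2,Sp3) = 0.6355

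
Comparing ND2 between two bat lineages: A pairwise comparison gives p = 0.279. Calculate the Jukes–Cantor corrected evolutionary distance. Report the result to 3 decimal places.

0.349

d = −(3/4) ln(1 − 4p/3) = −0.75 ln(1 − 0.372) = −0.75 ln(0.628)
  = −0.75 × (-0.465215) = 0.348911 substitutions/site.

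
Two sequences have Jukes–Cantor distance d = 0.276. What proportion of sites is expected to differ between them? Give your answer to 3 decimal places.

0.231

p = (3/4)(1 − e^(−4d/3)) = 0.75 × (1 − e^(-0.368)) = 0.75 × (1 − 0.692117) = 0.230912.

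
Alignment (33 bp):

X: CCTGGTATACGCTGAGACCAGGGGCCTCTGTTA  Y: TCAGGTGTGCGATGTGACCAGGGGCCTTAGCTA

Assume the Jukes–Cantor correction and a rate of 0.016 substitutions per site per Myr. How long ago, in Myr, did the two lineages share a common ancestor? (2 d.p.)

The sequences differ at 9 of 33 sites (1, 3, 7, 9, 12, 15, 28, 29, 31), so p = 9/33 ≈ 0.272727.
d = −(3/4) ln(1 − 4p/3) = −0.75 ln(1 − 0.363636) = −0.75 ln(0.636364)
  = −0.75 × (-0.451985) = 0.338989 substitutions/site.
Under a molecular clock d = 2μt, so t = d/(2μ) = 0.338989 / (2 × 0.016) = 10.59 Myr.

10.59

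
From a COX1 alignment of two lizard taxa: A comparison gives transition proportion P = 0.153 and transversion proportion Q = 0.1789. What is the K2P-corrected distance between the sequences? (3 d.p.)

Under the Kimura two-parameter model, d = −½ ln(1 − 2P − Q) − ¼ ln(1 − 2Q).
1 − 2P − Q = 0.5151, giving −½ ln(0.5151) = 0.331697.
1 − 2Q = 0.6422, giving −¼ ln(0.6422) = 0.110714.
d = 0.331697 + 0.110714 = 0.442411.

0.442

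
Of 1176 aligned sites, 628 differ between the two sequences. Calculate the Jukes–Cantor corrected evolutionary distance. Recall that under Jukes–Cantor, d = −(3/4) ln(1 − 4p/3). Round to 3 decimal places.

0.934

p = 628/1176 ≈ 0.534014.
d = −(3/4) ln(1 − 4p/3) = −0.75 ln(1 − 0.712019) = −0.75 ln(0.287981)
  = −0.75 × (-1.244861) = 0.933646 substitutions/site.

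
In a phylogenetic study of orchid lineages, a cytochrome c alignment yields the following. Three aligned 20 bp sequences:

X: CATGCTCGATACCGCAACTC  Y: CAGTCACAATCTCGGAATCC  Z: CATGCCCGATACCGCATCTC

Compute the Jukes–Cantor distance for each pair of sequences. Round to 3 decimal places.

X–Y: 9/20 sites differ → p = 0.45, d = −0.75 ln(1 − 0.6) = 0.687218 ≈ 0.687.
X–Z: 2/20 sites differ → p = 0.1, d = −0.75 ln(1 − 0.133333) = 0.107325 ≈ 0.107.
Y–Z: 10/20 sites differ → p = 0.5, d = −0.75 ln(1 − 0.666667) = 0.823960 ≈ 0.824.

d(X,Y) = 0.687, d(X,Z) = 0.107, d(Y,Z) = 0.824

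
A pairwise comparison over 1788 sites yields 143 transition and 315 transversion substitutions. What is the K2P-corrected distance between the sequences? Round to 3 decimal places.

P = 143/1788 ≈ 0.079978 and Q = 315/1788 ≈ 0.176174.
Under the Kimura two-parameter model, d = −½ ln(1 − 2P − Q) − ¼ ln(1 − 2Q).
1 − 2P − Q = 0.66387, giving −½ ln(0.66387) = 0.204834.
1 − 2Q = 0.647652, giving −¼ ln(0.647652) = 0.108600.
d = 0.204834 + 0.108600 = 0.313434.

0.313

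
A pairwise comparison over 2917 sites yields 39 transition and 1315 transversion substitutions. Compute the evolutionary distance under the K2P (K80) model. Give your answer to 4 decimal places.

0.9043

P = 39/2917 ≈ 0.01337 and Q = 1315/2917 ≈ 0.450806.
Under the Kimura two-parameter model, d = −½ ln(1 − 2P − Q) − ¼ ln(1 − 2Q).
1 − 2P − Q = 0.522454, giving −½ ln(0.522454) = 0.324609.
1 − 2Q = 0.098388, giving −¼ ln(0.098388) = 0.579709.
d = 0.324609 + 0.579709 = 0.904318.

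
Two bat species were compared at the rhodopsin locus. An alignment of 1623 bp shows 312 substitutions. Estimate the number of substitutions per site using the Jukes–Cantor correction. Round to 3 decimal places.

p = 312/1623 ≈ 0.192237.
d = −(3/4) ln(1 − 4p/3) = −0.75 ln(1 − 0.256316) = −0.75 ln(0.743684)
  = −0.75 × (-0.296139) = 0.222104 substitutions/site.

0.222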